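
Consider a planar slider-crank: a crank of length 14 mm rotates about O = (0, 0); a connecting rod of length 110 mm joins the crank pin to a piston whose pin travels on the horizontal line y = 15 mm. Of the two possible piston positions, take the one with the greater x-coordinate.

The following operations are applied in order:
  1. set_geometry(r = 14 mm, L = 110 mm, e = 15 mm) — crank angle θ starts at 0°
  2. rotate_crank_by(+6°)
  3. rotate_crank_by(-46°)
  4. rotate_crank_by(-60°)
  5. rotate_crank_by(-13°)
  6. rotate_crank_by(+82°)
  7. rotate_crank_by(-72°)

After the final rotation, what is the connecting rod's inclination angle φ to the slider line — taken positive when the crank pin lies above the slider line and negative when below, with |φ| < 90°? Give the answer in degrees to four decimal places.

set_geometry: r = 14 mm, L = 110 mm, e = 15 mm; θ ← 0°
rotate_crank_by(+6°): θ ← 0° +6° = 6°
rotate_crank_by(-46°): θ ← 6° -46° = -40°
rotate_crank_by(-60°): θ ← -40° -60° = -100°
rotate_crank_by(-13°): θ ← -100° -13° = -113°
rotate_crank_by(+82°): θ ← -113° +82° = -31°
rotate_crank_by(-72°): θ ← -31° -72° = -103°
crank pin P = (r cos θ, r sin θ) = (-3.149315, -13.641181)
h = r sin θ − e = -13.641181 − 15 = -28.641181
sin φ = h / L = -28.641181 / 110 = -0.26037437
φ = arcsin(-0.26037437) = -15.092277°

-15.0923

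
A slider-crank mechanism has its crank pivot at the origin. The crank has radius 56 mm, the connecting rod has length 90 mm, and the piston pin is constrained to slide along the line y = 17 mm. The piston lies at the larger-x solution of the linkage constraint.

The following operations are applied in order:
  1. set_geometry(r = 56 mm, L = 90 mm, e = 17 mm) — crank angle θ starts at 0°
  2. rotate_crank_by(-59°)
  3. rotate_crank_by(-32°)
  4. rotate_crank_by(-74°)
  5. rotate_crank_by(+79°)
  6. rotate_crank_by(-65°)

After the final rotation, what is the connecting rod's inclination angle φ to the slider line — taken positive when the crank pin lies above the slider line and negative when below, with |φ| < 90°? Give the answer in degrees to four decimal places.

set_geometry: r = 56 mm, L = 90 mm, e = 17 mm; θ ← 0°
rotate_crank_by(-59°): θ ← 0° -59° = -59°
rotate_crank_by(-32°): θ ← -59° -32° = -91°
rotate_crank_by(-74°): θ ← -91° -74° = -165°
rotate_crank_by(+79°): θ ← -165° +79° = -86°
rotate_crank_by(-65°): θ ← -86° -65° = -151°
crank pin P = (r cos θ, r sin θ) = (-48.978704, -27.149339)
h = r sin θ − e = -27.149339 − 17 = -44.149339
sin φ = h / L = -44.149339 / 90 = -0.49054821
φ = arcsin(-0.49054821) = -29.376620°

-29.3766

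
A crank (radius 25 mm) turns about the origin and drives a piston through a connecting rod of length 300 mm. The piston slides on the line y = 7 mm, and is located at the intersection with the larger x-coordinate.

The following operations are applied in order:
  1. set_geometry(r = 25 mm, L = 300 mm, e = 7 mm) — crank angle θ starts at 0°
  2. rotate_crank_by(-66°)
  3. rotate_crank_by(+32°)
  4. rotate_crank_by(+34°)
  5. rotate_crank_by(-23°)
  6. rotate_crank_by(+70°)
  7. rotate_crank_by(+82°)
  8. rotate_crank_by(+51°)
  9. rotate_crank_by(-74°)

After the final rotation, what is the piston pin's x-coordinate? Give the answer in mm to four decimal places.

set_geometry: r = 25 mm, L = 300 mm, e = 7 mm; θ ← 0°
rotate_crank_by(-66°): θ ← 0° -66° = -66°
rotate_crank_by(+32°): θ ← -66° +32° = -34°
rotate_crank_by(+34°): θ ← -34° +34° = 0°
rotate_crank_by(-23°): θ ← 0° -23° = -23°
rotate_crank_by(+70°): θ ← -23° +70° = 47°
rotate_crank_by(+82°): θ ← 47° +82° = 129°
rotate_crank_by(+51°): θ ← 129° +51° = 180°
rotate_crank_by(-74°): θ ← 180° -74° = 106°
crank pin P = (r cos θ, r sin θ) = (-6.890934, 24.031542)
h = r sin θ − e = 24.031542 − 7 = 17.031542
x = r cos θ + √(L² − h²) = -6.890934 + √(90000.0 − 290.0734) = -6.890934 + 299.516154 = 292.625220

292.6252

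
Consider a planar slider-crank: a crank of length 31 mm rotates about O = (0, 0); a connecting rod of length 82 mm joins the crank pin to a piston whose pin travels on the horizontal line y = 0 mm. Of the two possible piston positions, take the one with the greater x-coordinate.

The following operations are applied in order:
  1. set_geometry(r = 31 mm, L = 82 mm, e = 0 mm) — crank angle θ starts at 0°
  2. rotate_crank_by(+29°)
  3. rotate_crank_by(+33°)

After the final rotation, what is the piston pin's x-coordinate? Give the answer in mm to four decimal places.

91.8505

set_geometry: r = 31 mm, L = 82 mm, e = 0 mm; θ ← 0°
rotate_crank_by(+29°): θ ← 0° +29° = 29°
rotate_crank_by(+33°): θ ← 29° +33° = 62°
crank pin P = (r cos θ, r sin θ) = (14.553618, 27.371375)
h = r sin θ − e = 27.371375 − 0 = 27.371375
x = r cos θ + √(L² − h²) = 14.553618 + √(6724.0 − 749.1922) = 14.553618 + 77.296881 = 91.850499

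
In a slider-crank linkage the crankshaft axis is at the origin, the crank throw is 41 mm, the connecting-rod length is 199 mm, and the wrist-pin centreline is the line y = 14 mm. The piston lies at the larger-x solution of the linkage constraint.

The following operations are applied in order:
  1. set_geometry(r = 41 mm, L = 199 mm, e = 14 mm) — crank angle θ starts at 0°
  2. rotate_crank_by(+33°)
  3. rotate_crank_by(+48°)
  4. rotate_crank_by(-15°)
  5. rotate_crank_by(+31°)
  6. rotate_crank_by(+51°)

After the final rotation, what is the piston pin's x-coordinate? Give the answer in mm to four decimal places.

164.0800

set_geometry: r = 41 mm, L = 199 mm, e = 14 mm; θ ← 0°
rotate_crank_by(+33°): θ ← 0° +33° = 33°
rotate_crank_by(+48°): θ ← 33° +48° = 81°
rotate_crank_by(-15°): θ ← 81° -15° = 66°
rotate_crank_by(+31°): θ ← 66° +31° = 97°
rotate_crank_by(+51°): θ ← 97° +51° = 148°
crank pin P = (r cos θ, r sin θ) = (-34.769972, 21.726690)
h = r sin θ − e = 21.726690 − 14 = 7.726690
x = r cos θ + √(L² − h²) = -34.769972 + √(39601.0 − 59.7017) = -34.769972 + 198.849939 = 164.079967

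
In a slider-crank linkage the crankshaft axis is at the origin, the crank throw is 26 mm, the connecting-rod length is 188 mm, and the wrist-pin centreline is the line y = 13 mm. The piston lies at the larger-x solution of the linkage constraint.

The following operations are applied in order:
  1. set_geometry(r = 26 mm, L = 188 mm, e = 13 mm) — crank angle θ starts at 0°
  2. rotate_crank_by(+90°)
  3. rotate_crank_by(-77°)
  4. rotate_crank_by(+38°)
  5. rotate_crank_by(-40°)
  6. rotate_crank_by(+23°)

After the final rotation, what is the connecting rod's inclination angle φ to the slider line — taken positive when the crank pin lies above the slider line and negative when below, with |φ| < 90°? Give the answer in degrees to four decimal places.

set_geometry: r = 26 mm, L = 188 mm, e = 13 mm; θ ← 0°
rotate_crank_by(+90°): θ ← 0° +90° = 90°
rotate_crank_by(-77°): θ ← 90° -77° = 13°
rotate_crank_by(+38°): θ ← 13° +38° = 51°
rotate_crank_by(-40°): θ ← 51° -40° = 11°
rotate_crank_by(+23°): θ ← 11° +23° = 34°
crank pin P = (r cos θ, r sin θ) = (21.554977, 14.539015)
h = r sin θ − e = 14.539015 − 13 = 1.539015
sin φ = h / L = 1.539015 / 188 = 0.00818625
φ = arcsin(0.00818625) = 0.469043°

0.4690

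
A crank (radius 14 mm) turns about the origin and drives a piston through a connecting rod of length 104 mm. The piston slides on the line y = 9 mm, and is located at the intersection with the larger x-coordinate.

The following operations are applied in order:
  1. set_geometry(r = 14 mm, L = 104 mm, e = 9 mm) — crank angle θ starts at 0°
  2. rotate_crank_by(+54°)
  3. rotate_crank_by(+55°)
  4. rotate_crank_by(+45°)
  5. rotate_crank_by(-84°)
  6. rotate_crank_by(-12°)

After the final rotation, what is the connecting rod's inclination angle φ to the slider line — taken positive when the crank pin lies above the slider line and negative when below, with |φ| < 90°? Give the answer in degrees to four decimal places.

1.5828

set_geometry: r = 14 mm, L = 104 mm, e = 9 mm; θ ← 0°
rotate_crank_by(+54°): θ ← 0° +54° = 54°
rotate_crank_by(+55°): θ ← 54° +55° = 109°
rotate_crank_by(+45°): θ ← 109° +45° = 154°
rotate_crank_by(-84°): θ ← 154° -84° = 70°
rotate_crank_by(-12°): θ ← 70° -12° = 58°
crank pin P = (r cos θ, r sin θ) = (7.418870, 11.872673)
h = r sin θ − e = 11.872673 − 9 = 2.872673
sin φ = h / L = 2.872673 / 104 = 0.02762186
φ = arcsin(0.02762186) = 1.582817°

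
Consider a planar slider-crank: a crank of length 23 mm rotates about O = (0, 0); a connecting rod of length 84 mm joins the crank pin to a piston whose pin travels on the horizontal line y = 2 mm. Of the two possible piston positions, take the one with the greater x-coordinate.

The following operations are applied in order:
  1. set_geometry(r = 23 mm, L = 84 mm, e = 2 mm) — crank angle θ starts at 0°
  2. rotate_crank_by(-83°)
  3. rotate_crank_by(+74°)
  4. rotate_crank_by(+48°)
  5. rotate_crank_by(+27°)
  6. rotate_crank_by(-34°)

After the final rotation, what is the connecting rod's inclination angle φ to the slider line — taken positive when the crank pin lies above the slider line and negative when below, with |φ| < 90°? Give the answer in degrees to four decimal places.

6.9664

set_geometry: r = 23 mm, L = 84 mm, e = 2 mm; θ ← 0°
rotate_crank_by(-83°): θ ← 0° -83° = -83°
rotate_crank_by(+74°): θ ← -83° +74° = -9°
rotate_crank_by(+48°): θ ← -9° +48° = 39°
rotate_crank_by(+27°): θ ← 39° +27° = 66°
rotate_crank_by(-34°): θ ← 66° -34° = 32°
crank pin P = (r cos θ, r sin θ) = (19.505106, 12.188143)
h = r sin θ − e = 12.188143 − 2 = 10.188143
sin φ = h / L = 10.188143 / 84 = 0.12128742
φ = arcsin(0.12128742) = 6.966409°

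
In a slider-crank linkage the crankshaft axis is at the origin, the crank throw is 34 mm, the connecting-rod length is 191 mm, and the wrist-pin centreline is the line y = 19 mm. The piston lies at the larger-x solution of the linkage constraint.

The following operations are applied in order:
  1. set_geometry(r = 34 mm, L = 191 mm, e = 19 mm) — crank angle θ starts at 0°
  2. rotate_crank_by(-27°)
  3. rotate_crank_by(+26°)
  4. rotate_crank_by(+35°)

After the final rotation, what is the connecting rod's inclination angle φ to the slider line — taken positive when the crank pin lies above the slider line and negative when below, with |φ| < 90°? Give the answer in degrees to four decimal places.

set_geometry: r = 34 mm, L = 191 mm, e = 19 mm; θ ← 0°
rotate_crank_by(-27°): θ ← 0° -27° = -27°
rotate_crank_by(+26°): θ ← -27° +26° = -1°
rotate_crank_by(+35°): θ ← -1° +35° = 34°
crank pin P = (r cos θ, r sin θ) = (28.187277, 19.012559)
h = r sin θ − e = 19.012559 − 19 = 0.012559
sin φ = h / L = 0.012559 / 191 = 0.00006575
φ = arcsin(0.00006575) = 0.003767°

0.0038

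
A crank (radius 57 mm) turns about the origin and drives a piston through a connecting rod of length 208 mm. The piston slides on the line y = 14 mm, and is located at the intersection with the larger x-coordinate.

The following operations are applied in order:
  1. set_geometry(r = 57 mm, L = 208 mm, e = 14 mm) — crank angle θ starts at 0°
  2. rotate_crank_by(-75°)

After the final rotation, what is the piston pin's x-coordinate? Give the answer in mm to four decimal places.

210.9542

set_geometry: r = 57 mm, L = 208 mm, e = 14 mm; θ ← 0°
rotate_crank_by(-75°): θ ← 0° -75° = -75°
crank pin P = (r cos θ, r sin θ) = (14.752686, -55.057772)
h = r sin θ − e = -55.057772 − 14 = -69.057772
x = r cos θ + √(L² − h²) = 14.752686 + √(43264.0 − 4768.9759) = 14.752686 + 196.201489 = 210.954174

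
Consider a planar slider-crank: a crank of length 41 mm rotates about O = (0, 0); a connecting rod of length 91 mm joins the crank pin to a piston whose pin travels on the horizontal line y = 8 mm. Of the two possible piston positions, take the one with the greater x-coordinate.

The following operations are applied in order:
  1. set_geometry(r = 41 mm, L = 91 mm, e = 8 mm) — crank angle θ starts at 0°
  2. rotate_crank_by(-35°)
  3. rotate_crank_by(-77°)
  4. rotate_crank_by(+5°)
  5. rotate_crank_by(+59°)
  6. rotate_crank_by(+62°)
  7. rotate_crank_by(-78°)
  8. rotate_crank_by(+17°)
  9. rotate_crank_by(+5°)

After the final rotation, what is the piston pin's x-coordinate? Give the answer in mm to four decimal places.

set_geometry: r = 41 mm, L = 91 mm, e = 8 mm; θ ← 0°
rotate_crank_by(-35°): θ ← 0° -35° = -35°
rotate_crank_by(-77°): θ ← -35° -77° = -112°
rotate_crank_by(+5°): θ ← -112° +5° = -107°
rotate_crank_by(+59°): θ ← -107° +59° = -48°
rotate_crank_by(+62°): θ ← -48° +62° = 14°
rotate_crank_by(-78°): θ ← 14° -78° = -64°
rotate_crank_by(+17°): θ ← -64° +17° = -47°
rotate_crank_by(+5°): θ ← -47° +5° = -42°
crank pin P = (r cos θ, r sin θ) = (30.468938, -27.434355)
h = r sin θ − e = -27.434355 − 8 = -35.434355
x = r cos θ + √(L² − h²) = 30.468938 + √(8281.0 − 1255.5935) = 30.468938 + 83.817698 = 114.286636

114.2866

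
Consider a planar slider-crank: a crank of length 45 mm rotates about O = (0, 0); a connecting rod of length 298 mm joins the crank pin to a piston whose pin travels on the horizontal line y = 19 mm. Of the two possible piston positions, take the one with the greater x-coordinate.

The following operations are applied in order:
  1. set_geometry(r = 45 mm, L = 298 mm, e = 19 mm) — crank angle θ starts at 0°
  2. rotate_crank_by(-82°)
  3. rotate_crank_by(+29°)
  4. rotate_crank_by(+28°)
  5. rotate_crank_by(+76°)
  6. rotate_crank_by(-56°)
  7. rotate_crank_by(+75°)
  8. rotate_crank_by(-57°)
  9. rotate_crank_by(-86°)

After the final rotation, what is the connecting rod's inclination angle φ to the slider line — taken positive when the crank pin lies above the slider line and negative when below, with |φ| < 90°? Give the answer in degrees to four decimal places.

-12.0149

set_geometry: r = 45 mm, L = 298 mm, e = 19 mm; θ ← 0°
rotate_crank_by(-82°): θ ← 0° -82° = -82°
rotate_crank_by(+29°): θ ← -82° +29° = -53°
rotate_crank_by(+28°): θ ← -53° +28° = -25°
rotate_crank_by(+76°): θ ← -25° +76° = 51°
rotate_crank_by(-56°): θ ← 51° -56° = -5°
rotate_crank_by(+75°): θ ← -5° +75° = 70°
rotate_crank_by(-57°): θ ← 70° -57° = 13°
rotate_crank_by(-86°): θ ← 13° -86° = -73°
crank pin P = (r cos θ, r sin θ) = (13.156727, -43.033714)
h = r sin θ − e = -43.033714 − 19 = -62.033714
sin φ = h / L = -62.033714 / 298 = -0.20816683
φ = arcsin(-0.20816683) = -12.014945°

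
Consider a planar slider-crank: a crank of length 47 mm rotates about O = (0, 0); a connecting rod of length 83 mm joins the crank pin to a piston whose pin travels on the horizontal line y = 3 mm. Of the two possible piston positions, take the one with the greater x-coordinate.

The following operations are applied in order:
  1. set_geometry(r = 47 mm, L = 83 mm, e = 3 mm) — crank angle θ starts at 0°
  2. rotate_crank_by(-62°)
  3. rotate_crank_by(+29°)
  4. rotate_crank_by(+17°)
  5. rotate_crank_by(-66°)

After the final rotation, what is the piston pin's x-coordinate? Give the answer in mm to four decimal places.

set_geometry: r = 47 mm, L = 83 mm, e = 3 mm; θ ← 0°
rotate_crank_by(-62°): θ ← 0° -62° = -62°
rotate_crank_by(+29°): θ ← -62° +29° = -33°
rotate_crank_by(+17°): θ ← -33° +17° = -16°
rotate_crank_by(-66°): θ ← -16° -66° = -82°
crank pin P = (r cos θ, r sin θ) = (6.541136, -46.542599)
h = r sin θ − e = -46.542599 − 3 = -49.542599
x = r cos θ + √(L² − h²) = 6.541136 + √(6889.0 − 2454.4691) = 6.541136 + 66.592273 = 73.133409

73.1334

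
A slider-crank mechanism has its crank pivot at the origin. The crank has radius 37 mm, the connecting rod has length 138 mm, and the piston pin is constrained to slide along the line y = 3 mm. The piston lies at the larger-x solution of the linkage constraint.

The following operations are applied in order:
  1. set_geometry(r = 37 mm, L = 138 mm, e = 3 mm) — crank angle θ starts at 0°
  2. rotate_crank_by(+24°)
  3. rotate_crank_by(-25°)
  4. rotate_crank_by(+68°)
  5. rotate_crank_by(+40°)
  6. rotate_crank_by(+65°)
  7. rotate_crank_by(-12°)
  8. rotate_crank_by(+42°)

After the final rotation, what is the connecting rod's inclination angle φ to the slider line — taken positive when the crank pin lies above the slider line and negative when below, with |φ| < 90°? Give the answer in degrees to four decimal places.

set_geometry: r = 37 mm, L = 138 mm, e = 3 mm; θ ← 0°
rotate_crank_by(+24°): θ ← 0° +24° = 24°
rotate_crank_by(-25°): θ ← 24° -25° = -1°
rotate_crank_by(+68°): θ ← -1° +68° = 67°
rotate_crank_by(+40°): θ ← 67° +40° = 107°
rotate_crank_by(+65°): θ ← 107° +65° = 172°
rotate_crank_by(-12°): θ ← 172° -12° = 160°
rotate_crank_by(+42°): θ ← 160° +42° = 202°
crank pin P = (r cos θ, r sin θ) = (-34.305803, -13.860444)
h = r sin θ − e = -13.860444 − 3 = -16.860444
sin φ = h / L = -16.860444 / 138 = -0.12217713
φ = arcsin(-0.12217713) = -7.017768°

-7.0178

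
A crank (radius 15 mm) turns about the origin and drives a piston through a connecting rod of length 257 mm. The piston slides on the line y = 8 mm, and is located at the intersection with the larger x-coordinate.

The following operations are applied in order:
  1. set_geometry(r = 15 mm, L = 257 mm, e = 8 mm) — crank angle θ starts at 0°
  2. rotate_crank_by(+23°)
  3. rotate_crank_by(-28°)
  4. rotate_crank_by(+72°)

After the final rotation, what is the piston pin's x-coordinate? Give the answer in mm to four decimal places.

262.7953

set_geometry: r = 15 mm, L = 257 mm, e = 8 mm; θ ← 0°
rotate_crank_by(+23°): θ ← 0° +23° = 23°
rotate_crank_by(-28°): θ ← 23° -28° = -5°
rotate_crank_by(+72°): θ ← -5° +72° = 67°
crank pin P = (r cos θ, r sin θ) = (5.860967, 13.807573)
h = r sin θ − e = 13.807573 − 8 = 5.807573
x = r cos θ + √(L² − h²) = 5.860967 + √(66049.0 − 33.7279) = 5.860967 + 256.934373 = 262.795340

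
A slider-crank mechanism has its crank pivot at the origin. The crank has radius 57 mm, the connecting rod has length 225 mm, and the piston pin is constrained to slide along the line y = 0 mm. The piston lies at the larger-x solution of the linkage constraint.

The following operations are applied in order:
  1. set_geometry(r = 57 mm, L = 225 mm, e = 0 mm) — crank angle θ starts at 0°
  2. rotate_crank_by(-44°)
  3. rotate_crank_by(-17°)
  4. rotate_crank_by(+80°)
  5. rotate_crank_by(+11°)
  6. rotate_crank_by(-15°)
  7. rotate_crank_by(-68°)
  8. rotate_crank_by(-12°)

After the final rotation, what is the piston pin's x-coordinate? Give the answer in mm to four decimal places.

243.0785

set_geometry: r = 57 mm, L = 225 mm, e = 0 mm; θ ← 0°
rotate_crank_by(-44°): θ ← 0° -44° = -44°
rotate_crank_by(-17°): θ ← -44° -17° = -61°
rotate_crank_by(+80°): θ ← -61° +80° = 19°
rotate_crank_by(+11°): θ ← 19° +11° = 30°
rotate_crank_by(-15°): θ ← 30° -15° = 15°
rotate_crank_by(-68°): θ ← 15° -68° = -53°
rotate_crank_by(-12°): θ ← -53° -12° = -65°
crank pin P = (r cos θ, r sin θ) = (24.089241, -51.659544)
h = r sin θ − e = -51.659544 − 0 = -51.659544
x = r cos θ + √(L² − h²) = 24.089241 + √(50625.0 − 2668.7085) = 24.089241 + 218.989250 = 243.078491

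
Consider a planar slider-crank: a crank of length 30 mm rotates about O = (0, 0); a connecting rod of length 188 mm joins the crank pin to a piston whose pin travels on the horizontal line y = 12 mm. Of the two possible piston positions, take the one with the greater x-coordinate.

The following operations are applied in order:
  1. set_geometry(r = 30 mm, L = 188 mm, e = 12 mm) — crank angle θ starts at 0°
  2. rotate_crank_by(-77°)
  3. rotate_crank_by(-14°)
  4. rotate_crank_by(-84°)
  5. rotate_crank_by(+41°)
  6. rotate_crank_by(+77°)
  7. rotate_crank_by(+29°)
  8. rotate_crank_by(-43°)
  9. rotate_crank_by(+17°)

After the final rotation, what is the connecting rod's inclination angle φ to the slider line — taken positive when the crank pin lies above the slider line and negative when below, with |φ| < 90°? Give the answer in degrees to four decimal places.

-11.1237

set_geometry: r = 30 mm, L = 188 mm, e = 12 mm; θ ← 0°
rotate_crank_by(-77°): θ ← 0° -77° = -77°
rotate_crank_by(-14°): θ ← -77° -14° = -91°
rotate_crank_by(-84°): θ ← -91° -84° = -175°
rotate_crank_by(+41°): θ ← -175° +41° = -134°
rotate_crank_by(+77°): θ ← -134° +77° = -57°
rotate_crank_by(+29°): θ ← -57° +29° = -28°
rotate_crank_by(-43°): θ ← -28° -43° = -71°
rotate_crank_by(+17°): θ ← -71° +17° = -54°
crank pin P = (r cos θ, r sin θ) = (17.633558, -24.270510)
h = r sin θ − e = -24.270510 − 12 = -36.270510
sin φ = h / L = -36.270510 / 188 = -0.19292824
φ = arcsin(-0.19292824) = -11.123723°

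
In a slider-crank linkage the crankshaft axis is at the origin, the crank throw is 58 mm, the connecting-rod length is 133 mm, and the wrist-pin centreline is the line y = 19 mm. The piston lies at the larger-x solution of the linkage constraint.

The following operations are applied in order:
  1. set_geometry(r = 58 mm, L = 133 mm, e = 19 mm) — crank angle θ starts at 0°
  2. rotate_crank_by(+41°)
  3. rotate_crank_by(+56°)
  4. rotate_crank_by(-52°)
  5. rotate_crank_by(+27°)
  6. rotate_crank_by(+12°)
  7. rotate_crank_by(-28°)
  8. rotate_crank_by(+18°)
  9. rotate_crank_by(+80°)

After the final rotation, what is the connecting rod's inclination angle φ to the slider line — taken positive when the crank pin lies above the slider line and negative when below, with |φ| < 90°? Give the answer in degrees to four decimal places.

2.7692

set_geometry: r = 58 mm, L = 133 mm, e = 19 mm; θ ← 0°
rotate_crank_by(+41°): θ ← 0° +41° = 41°
rotate_crank_by(+56°): θ ← 41° +56° = 97°
rotate_crank_by(-52°): θ ← 97° -52° = 45°
rotate_crank_by(+27°): θ ← 45° +27° = 72°
rotate_crank_by(+12°): θ ← 72° +12° = 84°
rotate_crank_by(-28°): θ ← 84° -28° = 56°
rotate_crank_by(+18°): θ ← 56° +18° = 74°
rotate_crank_by(+80°): θ ← 74° +80° = 154°
crank pin P = (r cos θ, r sin θ) = (-52.130055, 25.425527)
h = r sin θ − e = 25.425527 − 19 = 6.425527
sin φ = h / L = 6.425527 / 133 = 0.04831223
φ = arcsin(0.04831223) = 2.769165°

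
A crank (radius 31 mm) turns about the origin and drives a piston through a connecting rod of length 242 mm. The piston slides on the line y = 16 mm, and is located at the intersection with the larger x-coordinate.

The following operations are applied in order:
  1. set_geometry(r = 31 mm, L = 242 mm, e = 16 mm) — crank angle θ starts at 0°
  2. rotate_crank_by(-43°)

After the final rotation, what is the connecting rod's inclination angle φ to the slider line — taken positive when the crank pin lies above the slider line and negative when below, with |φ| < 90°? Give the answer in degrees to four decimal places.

-8.8286

set_geometry: r = 31 mm, L = 242 mm, e = 16 mm; θ ← 0°
rotate_crank_by(-43°): θ ← 0° -43° = -43°
crank pin P = (r cos θ, r sin θ) = (22.671965, -21.141949)
h = r sin θ − e = -21.141949 − 16 = -37.141949
sin φ = h / L = -37.141949 / 242 = -0.15347913
φ = arcsin(-0.15347913) = -8.828601°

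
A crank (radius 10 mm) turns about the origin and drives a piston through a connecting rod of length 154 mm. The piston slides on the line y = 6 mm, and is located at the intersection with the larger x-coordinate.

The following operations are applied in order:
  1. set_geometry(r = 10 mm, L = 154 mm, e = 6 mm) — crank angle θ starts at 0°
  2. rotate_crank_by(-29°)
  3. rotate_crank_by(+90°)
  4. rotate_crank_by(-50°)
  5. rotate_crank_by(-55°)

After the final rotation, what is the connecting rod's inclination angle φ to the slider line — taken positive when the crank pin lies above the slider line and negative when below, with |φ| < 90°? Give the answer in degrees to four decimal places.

set_geometry: r = 10 mm, L = 154 mm, e = 6 mm; θ ← 0°
rotate_crank_by(-29°): θ ← 0° -29° = -29°
rotate_crank_by(+90°): θ ← -29° +90° = 61°
rotate_crank_by(-50°): θ ← 61° -50° = 11°
rotate_crank_by(-55°): θ ← 11° -55° = -44°
crank pin P = (r cos θ, r sin θ) = (7.193398, -6.946584)
h = r sin θ − e = -6.946584 − 6 = -12.946584
sin φ = h / L = -12.946584 / 154 = -0.08406873
φ = arcsin(-0.08406873) = -4.822475°

-4.8225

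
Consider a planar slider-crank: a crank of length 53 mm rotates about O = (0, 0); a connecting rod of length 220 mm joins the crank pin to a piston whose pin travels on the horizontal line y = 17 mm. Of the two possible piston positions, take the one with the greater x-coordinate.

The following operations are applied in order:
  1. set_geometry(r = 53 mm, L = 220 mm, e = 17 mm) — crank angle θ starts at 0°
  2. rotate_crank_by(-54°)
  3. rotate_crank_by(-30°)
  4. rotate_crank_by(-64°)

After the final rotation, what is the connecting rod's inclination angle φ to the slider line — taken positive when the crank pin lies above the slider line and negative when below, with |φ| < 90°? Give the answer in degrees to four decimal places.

set_geometry: r = 53 mm, L = 220 mm, e = 17 mm; θ ← 0°
rotate_crank_by(-54°): θ ← 0° -54° = -54°
rotate_crank_by(-30°): θ ← -54° -30° = -84°
rotate_crank_by(-64°): θ ← -84° -64° = -148°
crank pin P = (r cos θ, r sin θ) = (-44.946549, -28.085721)
h = r sin θ − e = -28.085721 − 17 = -45.085721
sin φ = h / L = -45.085721 / 220 = -0.20493510
φ = arcsin(-0.20493510) = -11.825700°

-11.8257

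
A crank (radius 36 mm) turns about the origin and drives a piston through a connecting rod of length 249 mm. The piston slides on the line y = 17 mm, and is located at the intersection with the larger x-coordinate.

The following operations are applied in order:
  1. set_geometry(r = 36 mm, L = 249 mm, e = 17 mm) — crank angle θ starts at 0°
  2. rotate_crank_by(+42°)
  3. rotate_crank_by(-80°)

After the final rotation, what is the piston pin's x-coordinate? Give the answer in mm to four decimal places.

set_geometry: r = 36 mm, L = 249 mm, e = 17 mm; θ ← 0°
rotate_crank_by(+42°): θ ← 0° +42° = 42°
rotate_crank_by(-80°): θ ← 42° -80° = -38°
crank pin P = (r cos θ, r sin θ) = (28.368387, -22.163813)
h = r sin θ − e = -22.163813 − 17 = -39.163813
x = r cos θ + √(L² − h²) = 28.368387 + √(62001.0 − 1533.8043) = 28.368387 + 245.900784 = 274.269171

274.2692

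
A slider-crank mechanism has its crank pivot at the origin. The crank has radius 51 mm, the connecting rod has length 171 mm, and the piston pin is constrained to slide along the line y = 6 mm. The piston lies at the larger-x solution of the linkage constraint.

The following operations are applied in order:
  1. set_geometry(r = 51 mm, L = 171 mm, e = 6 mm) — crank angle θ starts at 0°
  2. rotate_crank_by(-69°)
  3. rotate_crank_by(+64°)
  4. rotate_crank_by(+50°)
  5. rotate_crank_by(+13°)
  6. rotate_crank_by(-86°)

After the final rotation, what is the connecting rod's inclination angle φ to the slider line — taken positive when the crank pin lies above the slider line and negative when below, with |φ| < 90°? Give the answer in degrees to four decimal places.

-10.0848

set_geometry: r = 51 mm, L = 171 mm, e = 6 mm; θ ← 0°
rotate_crank_by(-69°): θ ← 0° -69° = -69°
rotate_crank_by(+64°): θ ← -69° +64° = -5°
rotate_crank_by(+50°): θ ← -5° +50° = 45°
rotate_crank_by(+13°): θ ← 45° +13° = 58°
rotate_crank_by(-86°): θ ← 58° -86° = -28°
crank pin P = (r cos θ, r sin θ) = (45.030327, -23.943050)
h = r sin θ − e = -23.943050 − 6 = -29.943050
sin φ = h / L = -29.943050 / 171 = -0.17510555
φ = arcsin(-0.17510555) = -10.084801°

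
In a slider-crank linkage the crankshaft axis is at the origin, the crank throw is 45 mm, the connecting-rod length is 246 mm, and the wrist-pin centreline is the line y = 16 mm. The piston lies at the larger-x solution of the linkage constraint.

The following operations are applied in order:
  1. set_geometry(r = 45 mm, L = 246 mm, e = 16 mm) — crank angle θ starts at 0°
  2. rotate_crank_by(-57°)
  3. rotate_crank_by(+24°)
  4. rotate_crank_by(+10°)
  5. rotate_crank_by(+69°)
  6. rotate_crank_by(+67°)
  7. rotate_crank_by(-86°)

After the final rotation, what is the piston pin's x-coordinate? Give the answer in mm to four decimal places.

286.0554

set_geometry: r = 45 mm, L = 246 mm, e = 16 mm; θ ← 0°
rotate_crank_by(-57°): θ ← 0° -57° = -57°
rotate_crank_by(+24°): θ ← -57° +24° = -33°
rotate_crank_by(+10°): θ ← -33° +10° = -23°
rotate_crank_by(+69°): θ ← -23° +69° = 46°
rotate_crank_by(+67°): θ ← 46° +67° = 113°
rotate_crank_by(-86°): θ ← 113° -86° = 27°
crank pin P = (r cos θ, r sin θ) = (40.095294, 20.429572)
h = r sin θ − e = 20.429572 − 16 = 4.429572
x = r cos θ + √(L² − h²) = 40.095294 + √(60516.0 − 19.6211) = 40.095294 + 245.960116 = 286.055410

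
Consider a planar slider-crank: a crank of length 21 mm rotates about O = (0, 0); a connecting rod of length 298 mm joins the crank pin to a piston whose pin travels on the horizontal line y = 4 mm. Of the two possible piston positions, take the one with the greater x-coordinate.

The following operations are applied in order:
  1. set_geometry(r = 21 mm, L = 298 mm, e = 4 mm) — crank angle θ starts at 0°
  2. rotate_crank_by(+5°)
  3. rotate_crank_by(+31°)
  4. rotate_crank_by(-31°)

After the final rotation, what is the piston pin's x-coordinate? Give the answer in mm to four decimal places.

set_geometry: r = 21 mm, L = 298 mm, e = 4 mm; θ ← 0°
rotate_crank_by(+5°): θ ← 0° +5° = 5°
rotate_crank_by(+31°): θ ← 5° +31° = 36°
rotate_crank_by(-31°): θ ← 36° -31° = 5°
crank pin P = (r cos θ, r sin θ) = (20.920089, 1.830271)
h = r sin θ − e = 1.830271 − 4 = -2.169729
x = r cos θ + √(L² − h²) = 20.920089 + √(88804.0 − 4.7077) = 20.920089 + 297.992101 = 318.912190

318.9122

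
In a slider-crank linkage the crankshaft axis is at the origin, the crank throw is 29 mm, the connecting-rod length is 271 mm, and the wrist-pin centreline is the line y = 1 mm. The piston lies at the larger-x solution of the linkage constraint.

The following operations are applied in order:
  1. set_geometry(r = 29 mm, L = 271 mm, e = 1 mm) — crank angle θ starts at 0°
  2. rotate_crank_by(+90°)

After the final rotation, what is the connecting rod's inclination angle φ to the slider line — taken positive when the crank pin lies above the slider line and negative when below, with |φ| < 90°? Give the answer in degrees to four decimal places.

5.9304

set_geometry: r = 29 mm, L = 271 mm, e = 1 mm; θ ← 0°
rotate_crank_by(+90°): θ ← 0° +90° = 90°
crank pin P = (r cos θ, r sin θ) = (0.000000, 29.000000)
h = r sin θ − e = 29.000000 − 1 = 28.000000
sin φ = h / L = 28.000000 / 271 = 0.10332103
φ = arcsin(0.10332103) = 5.930443°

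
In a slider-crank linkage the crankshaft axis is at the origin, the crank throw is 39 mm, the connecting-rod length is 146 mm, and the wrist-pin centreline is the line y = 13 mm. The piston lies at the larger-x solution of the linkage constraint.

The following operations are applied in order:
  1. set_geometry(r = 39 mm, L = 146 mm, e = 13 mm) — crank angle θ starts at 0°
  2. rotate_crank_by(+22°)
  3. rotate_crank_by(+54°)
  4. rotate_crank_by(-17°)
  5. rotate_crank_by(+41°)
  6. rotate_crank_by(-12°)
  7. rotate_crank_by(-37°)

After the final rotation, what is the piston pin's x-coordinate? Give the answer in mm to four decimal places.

set_geometry: r = 39 mm, L = 146 mm, e = 13 mm; θ ← 0°
rotate_crank_by(+22°): θ ← 0° +22° = 22°
rotate_crank_by(+54°): θ ← 22° +54° = 76°
rotate_crank_by(-17°): θ ← 76° -17° = 59°
rotate_crank_by(+41°): θ ← 59° +41° = 100°
rotate_crank_by(-12°): θ ← 100° -12° = 88°
rotate_crank_by(-37°): θ ← 88° -37° = 51°
crank pin P = (r cos θ, r sin θ) = (24.543495, 30.308692)
h = r sin θ − e = 30.308692 − 13 = 17.308692
x = r cos θ + √(L² − h²) = 24.543495 + √(21316.0 − 299.5908) = 24.543495 + 144.970373 = 169.513869

169.5139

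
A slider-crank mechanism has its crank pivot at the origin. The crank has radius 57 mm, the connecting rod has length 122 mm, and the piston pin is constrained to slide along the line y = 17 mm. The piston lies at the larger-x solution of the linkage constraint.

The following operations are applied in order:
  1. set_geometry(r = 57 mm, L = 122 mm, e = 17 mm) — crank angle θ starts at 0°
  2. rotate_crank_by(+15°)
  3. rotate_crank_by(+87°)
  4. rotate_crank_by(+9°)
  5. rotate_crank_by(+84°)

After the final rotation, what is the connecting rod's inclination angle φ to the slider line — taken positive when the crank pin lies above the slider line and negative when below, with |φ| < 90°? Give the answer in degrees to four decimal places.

-15.0860

set_geometry: r = 57 mm, L = 122 mm, e = 17 mm; θ ← 0°
rotate_crank_by(+15°): θ ← 0° +15° = 15°
rotate_crank_by(+87°): θ ← 15° +87° = 102°
rotate_crank_by(+9°): θ ← 102° +9° = 111°
rotate_crank_by(+84°): θ ← 111° +84° = 195°
crank pin P = (r cos θ, r sin θ) = (-55.057772, -14.752686)
h = r sin θ − e = -14.752686 − 17 = -31.752686
sin φ = h / L = -31.752686 / 122 = -0.26026791
φ = arcsin(-0.26026791) = -15.085960°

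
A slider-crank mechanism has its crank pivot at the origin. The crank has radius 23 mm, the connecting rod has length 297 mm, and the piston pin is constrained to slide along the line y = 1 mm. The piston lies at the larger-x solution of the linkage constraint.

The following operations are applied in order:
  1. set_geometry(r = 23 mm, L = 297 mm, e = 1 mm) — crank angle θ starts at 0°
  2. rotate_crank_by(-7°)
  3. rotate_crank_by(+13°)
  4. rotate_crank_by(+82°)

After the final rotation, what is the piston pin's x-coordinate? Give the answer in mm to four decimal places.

set_geometry: r = 23 mm, L = 297 mm, e = 1 mm; θ ← 0°
rotate_crank_by(-7°): θ ← 0° -7° = -7°
rotate_crank_by(+13°): θ ← -7° +13° = 6°
rotate_crank_by(+82°): θ ← 6° +82° = 88°
crank pin P = (r cos θ, r sin θ) = (0.802688, 22.985989)
h = r sin θ − e = 22.985989 − 1 = 21.985989
x = r cos θ + √(L² − h²) = 0.802688 + √(88209.0 − 483.3837) = 0.802688 + 296.185105 = 296.987793

296.9878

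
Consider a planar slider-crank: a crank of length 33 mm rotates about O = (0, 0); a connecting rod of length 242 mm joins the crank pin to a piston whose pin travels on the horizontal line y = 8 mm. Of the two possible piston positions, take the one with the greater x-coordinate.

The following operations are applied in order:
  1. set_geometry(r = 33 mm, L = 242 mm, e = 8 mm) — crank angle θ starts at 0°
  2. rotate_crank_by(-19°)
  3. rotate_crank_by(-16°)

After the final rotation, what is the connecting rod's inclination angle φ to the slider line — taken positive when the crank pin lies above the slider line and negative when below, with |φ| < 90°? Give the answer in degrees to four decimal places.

set_geometry: r = 33 mm, L = 242 mm, e = 8 mm; θ ← 0°
rotate_crank_by(-19°): θ ← 0° -19° = -19°
rotate_crank_by(-16°): θ ← -19° -16° = -35°
crank pin P = (r cos θ, r sin θ) = (27.032017, -18.928022)
h = r sin θ − e = -18.928022 − 8 = -26.928022
sin φ = h / L = -26.928022 / 242 = -0.11127282
φ = arcsin(-0.11127282) = -6.388693°

-6.3887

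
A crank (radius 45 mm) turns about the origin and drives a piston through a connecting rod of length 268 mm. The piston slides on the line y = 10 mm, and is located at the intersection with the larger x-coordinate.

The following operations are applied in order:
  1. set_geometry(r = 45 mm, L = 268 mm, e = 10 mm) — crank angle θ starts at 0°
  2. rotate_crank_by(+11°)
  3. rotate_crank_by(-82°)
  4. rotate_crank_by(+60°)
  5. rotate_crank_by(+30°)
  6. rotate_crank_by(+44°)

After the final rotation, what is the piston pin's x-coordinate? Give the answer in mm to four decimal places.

set_geometry: r = 45 mm, L = 268 mm, e = 10 mm; θ ← 0°
rotate_crank_by(+11°): θ ← 0° +11° = 11°
rotate_crank_by(-82°): θ ← 11° -82° = -71°
rotate_crank_by(+60°): θ ← -71° +60° = -11°
rotate_crank_by(+30°): θ ← -11° +30° = 19°
rotate_crank_by(+44°): θ ← 19° +44° = 63°
crank pin P = (r cos θ, r sin θ) = (20.429572, 40.095294)
h = r sin θ − e = 40.095294 − 10 = 30.095294
x = r cos θ + √(L² − h²) = 20.429572 + √(71824.0 − 905.7267) = 20.429572 + 266.304850 = 286.734423

286.7344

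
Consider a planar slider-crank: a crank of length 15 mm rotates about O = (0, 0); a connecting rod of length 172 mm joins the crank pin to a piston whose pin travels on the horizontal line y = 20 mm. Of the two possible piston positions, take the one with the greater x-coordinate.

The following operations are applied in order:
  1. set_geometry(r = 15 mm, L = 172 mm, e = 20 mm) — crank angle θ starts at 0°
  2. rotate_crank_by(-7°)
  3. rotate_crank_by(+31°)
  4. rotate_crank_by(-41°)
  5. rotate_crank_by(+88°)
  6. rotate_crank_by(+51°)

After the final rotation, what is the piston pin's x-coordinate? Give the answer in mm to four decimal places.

163.8971

set_geometry: r = 15 mm, L = 172 mm, e = 20 mm; θ ← 0°
rotate_crank_by(-7°): θ ← 0° -7° = -7°
rotate_crank_by(+31°): θ ← -7° +31° = 24°
rotate_crank_by(-41°): θ ← 24° -41° = -17°
rotate_crank_by(+88°): θ ← -17° +88° = 71°
rotate_crank_by(+51°): θ ← 71° +51° = 122°
crank pin P = (r cos θ, r sin θ) = (-7.948789, 12.720721)
h = r sin θ − e = 12.720721 − 20 = -7.279279
x = r cos θ + √(L² − h²) = -7.948789 + √(29584.0 − 52.9879) = -7.948789 + 171.845896 = 163.897107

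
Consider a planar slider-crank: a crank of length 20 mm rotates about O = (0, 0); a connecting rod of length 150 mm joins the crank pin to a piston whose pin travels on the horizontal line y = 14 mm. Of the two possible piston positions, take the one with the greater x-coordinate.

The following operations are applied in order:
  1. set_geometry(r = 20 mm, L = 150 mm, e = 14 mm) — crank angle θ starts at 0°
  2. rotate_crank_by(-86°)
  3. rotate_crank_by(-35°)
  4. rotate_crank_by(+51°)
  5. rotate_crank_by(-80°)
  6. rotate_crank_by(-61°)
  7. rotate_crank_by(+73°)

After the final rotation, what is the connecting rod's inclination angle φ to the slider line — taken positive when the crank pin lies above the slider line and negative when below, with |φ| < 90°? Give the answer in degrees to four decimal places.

-10.5184

set_geometry: r = 20 mm, L = 150 mm, e = 14 mm; θ ← 0°
rotate_crank_by(-86°): θ ← 0° -86° = -86°
rotate_crank_by(-35°): θ ← -86° -35° = -121°
rotate_crank_by(+51°): θ ← -121° +51° = -70°
rotate_crank_by(-80°): θ ← -70° -80° = -150°
rotate_crank_by(-61°): θ ← -150° -61° = -211°
rotate_crank_by(+73°): θ ← -211° +73° = -138°
crank pin P = (r cos θ, r sin θ) = (-14.862897, -13.382612)
h = r sin θ − e = -13.382612 − 14 = -27.382612
sin φ = h / L = -27.382612 / 150 = -0.18255075
φ = arcsin(-0.18255075) = -10.518369°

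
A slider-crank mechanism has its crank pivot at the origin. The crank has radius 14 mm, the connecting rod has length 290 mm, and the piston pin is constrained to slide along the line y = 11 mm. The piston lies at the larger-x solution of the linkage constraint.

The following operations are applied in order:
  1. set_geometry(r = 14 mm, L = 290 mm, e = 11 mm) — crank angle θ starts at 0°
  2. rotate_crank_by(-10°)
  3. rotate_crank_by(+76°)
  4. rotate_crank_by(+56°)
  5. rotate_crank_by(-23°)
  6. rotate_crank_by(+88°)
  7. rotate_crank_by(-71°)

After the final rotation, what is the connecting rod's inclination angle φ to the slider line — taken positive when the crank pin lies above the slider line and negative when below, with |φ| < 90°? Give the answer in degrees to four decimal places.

set_geometry: r = 14 mm, L = 290 mm, e = 11 mm; θ ← 0°
rotate_crank_by(-10°): θ ← 0° -10° = -10°
rotate_crank_by(+76°): θ ← -10° +76° = 66°
rotate_crank_by(+56°): θ ← 66° +56° = 122°
rotate_crank_by(-23°): θ ← 122° -23° = 99°
rotate_crank_by(+88°): θ ← 99° +88° = 187°
rotate_crank_by(-71°): θ ← 187° -71° = 116°
crank pin P = (r cos θ, r sin θ) = (-6.137196, 12.583117)
h = r sin θ − e = 12.583117 − 11 = 1.583117
sin φ = h / L = 1.583117 / 290 = 0.00545902
φ = arcsin(0.00545902) = 0.312781°

0.3128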